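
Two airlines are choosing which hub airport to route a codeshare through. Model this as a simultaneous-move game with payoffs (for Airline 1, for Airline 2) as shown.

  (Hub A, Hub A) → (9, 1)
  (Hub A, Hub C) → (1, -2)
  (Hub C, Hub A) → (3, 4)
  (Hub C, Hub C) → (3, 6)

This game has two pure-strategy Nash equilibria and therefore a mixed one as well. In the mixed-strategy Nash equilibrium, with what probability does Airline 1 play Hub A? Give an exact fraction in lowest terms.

Airline 1's mix p on Hub A must make Airline 2 indifferent between Hub A and Hub C.
Airline 2's payoff from Hub A: 1p + 4(1−p). From Hub C: (-2)p + 6(1−p).
Set equal: 3p = 2(1−p) → p = 2/5.

2/5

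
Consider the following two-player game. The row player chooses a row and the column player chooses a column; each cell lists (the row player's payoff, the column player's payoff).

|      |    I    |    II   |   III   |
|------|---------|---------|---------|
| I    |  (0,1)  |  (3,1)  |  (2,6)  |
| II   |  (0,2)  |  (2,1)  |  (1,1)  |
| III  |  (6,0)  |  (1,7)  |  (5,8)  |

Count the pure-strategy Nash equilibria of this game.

1

Both III: the row player gets 5 (best alternative 2); the column player gets 8 (best alternative 7). Neither deviates — NE.
Both II is not a NE: the row player would switch to I (3 > 2).
No other cell survives both best-response checks, so there is 1 pure NE.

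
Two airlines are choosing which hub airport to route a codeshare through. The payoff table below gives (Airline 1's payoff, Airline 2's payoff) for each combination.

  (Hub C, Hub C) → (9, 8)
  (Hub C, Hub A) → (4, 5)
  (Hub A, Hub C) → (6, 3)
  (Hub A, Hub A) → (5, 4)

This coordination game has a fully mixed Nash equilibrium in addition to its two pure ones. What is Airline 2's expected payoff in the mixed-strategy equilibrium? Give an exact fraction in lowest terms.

Airline 1 mixes with probability p on Hub C, chosen so Airline 2 is indifferent: 8p + 3(1−p) = 5p + 4(1−p) gives p = 1/4.
Airline 2's expected payoff is 8·1/4 + 3·3/4 = 17/4.

17/4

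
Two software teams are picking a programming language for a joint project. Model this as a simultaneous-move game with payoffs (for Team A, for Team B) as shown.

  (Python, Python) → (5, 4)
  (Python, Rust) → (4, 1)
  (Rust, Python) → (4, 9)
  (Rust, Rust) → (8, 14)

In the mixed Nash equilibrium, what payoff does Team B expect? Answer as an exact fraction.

47/8

Team A mixes with probability p on Python, chosen so Team B is indifferent: 4p + 9(1−p) = 1p + 14(1−p) gives p = 5/8.
Team B's expected payoff is 4·5/8 + 9·3/8 = 47/8.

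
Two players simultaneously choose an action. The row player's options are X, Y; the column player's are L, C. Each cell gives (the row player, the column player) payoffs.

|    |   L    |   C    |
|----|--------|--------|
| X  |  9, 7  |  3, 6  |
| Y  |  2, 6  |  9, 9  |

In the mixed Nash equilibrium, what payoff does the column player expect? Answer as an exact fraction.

27/4

The row player mixes with probability p on X, chosen so the column player is indifferent: 7p + 6(1−p) = 6p + 9(1−p) gives p = 3/4.
The column player's expected payoff is 7·3/4 + 6·1/4 = 27/4.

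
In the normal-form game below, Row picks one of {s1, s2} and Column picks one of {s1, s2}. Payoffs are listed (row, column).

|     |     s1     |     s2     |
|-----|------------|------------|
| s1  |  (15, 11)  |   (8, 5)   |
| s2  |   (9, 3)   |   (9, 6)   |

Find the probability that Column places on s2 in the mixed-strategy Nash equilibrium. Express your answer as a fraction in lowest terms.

Column's mix q on s1 must make Row indifferent between s1 and s2.
Row's payoff from s1: 15q + 8(1−q). From s2: 9q + 9(1−q).
Set equal: 6q = 1(1−q) → q = 1/7.
Probability on s2 is 1 − 1/7 = 6/7.

6/7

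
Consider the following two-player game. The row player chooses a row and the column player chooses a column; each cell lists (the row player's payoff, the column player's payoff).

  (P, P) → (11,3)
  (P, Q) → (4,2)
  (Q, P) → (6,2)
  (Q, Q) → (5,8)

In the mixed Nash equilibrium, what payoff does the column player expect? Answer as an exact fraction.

20/7

The row player mixes with probability p on P, chosen so the column player is indifferent: 3p + 2(1−p) = 2p + 8(1−p) gives p = 6/7.
The column player's expected payoff is 3·6/7 + 2·1/7 = 20/7.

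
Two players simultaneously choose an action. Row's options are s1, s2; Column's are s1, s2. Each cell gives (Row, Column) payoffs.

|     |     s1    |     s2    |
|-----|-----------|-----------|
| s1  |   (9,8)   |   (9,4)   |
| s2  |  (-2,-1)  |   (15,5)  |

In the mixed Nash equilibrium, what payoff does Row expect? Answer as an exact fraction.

Column mixes with probability q on s1, chosen so Row is indifferent: 9q + 9(1−q) = (-2)q + 15(1−q) gives q = 6/17.
Row's expected payoff (from either row, since indifferent) is 9·6/17 + 9·11/17 = 9.

9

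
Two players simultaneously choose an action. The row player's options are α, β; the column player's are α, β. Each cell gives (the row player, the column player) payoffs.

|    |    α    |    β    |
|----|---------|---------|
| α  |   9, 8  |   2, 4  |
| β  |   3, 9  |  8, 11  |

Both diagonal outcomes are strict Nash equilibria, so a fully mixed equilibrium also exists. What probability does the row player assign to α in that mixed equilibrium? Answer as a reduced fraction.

1/3

The row player's mix p on α must make the column player indifferent between α and β.
The column player's payoff from α: 8p + 9(1−p). From β: 4p + 11(1−p).
Set equal: 4p = 2(1−p) → p = 2/6 = 1/3.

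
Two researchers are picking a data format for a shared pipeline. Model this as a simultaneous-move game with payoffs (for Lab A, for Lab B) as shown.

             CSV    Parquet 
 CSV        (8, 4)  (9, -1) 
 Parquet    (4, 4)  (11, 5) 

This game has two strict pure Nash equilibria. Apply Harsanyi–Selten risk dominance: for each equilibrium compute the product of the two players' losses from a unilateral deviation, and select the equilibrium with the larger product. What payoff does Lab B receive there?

4

At both CSV: Lab A loses 8 − 4 = 4 by deviating; Lab B loses 4 − (-1) = 5. Product = 4·5 = 20.
At both Parquet: Lab A loses 11 − 9 = 2 by deviating; Lab B loses 5 − 4 = 1. Product = 2·1 = 2.
20 > 2, so both CSV is risk-dominant. Lab B's payoff there is 4.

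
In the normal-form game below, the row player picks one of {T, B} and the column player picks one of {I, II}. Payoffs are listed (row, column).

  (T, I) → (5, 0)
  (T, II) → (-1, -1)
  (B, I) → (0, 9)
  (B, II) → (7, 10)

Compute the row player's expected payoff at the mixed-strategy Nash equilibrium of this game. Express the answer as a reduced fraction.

35/13

The column player mixes with probability q on I, chosen so the row player is indifferent: 5q + (-1)(1−q) = 0q + 7(1−q) gives q = 8/13.
The row player's expected payoff (from either row, since indifferent) is 5·8/13 + (-1)·5/13 = 35/13.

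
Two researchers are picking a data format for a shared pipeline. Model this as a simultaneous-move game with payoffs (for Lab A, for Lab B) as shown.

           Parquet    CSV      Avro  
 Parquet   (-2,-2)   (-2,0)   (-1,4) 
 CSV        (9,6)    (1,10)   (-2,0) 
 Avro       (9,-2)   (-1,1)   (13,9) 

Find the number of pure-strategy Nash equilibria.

2

Both CSV: Lab A gets 1 (best alternative -1); Lab B gets 10 (best alternative 6). Neither deviates — NE.
Both Avro: Lab A gets 13 (best alternative -1); Lab B gets 9 (best alternative 1). Neither deviates — NE.
Both Parquet is not a NE: Lab A would switch to CSV (9 > -2).
No other cell survives both best-response checks, so there are 2 pure NE.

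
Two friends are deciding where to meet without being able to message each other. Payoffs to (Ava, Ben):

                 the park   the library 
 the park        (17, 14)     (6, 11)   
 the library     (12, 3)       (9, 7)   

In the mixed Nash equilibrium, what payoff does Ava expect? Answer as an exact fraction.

81/8

Ben mixes with probability q on the park, chosen so Ava is indifferent: 17q + 6(1−q) = 12q + 9(1−q) gives q = 3/8.
Ava's expected payoff (from either row, since indifferent) is 17·3/8 + 6·5/8 = 81/8.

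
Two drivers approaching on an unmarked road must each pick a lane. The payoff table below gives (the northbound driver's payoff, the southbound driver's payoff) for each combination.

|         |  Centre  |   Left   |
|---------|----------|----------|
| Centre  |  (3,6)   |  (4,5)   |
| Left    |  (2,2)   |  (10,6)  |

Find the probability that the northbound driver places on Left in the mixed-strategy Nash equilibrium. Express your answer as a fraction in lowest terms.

1/5

The northbound driver's mix p on Centre must make the southbound driver indifferent between Centre and Left.
The southbound driver's payoff from Centre: 6p + 2(1−p). From Left: 5p + 6(1−p).
Set equal: 1p = 4(1−p) → p = 4/5.
Probability on Left is 1 − 4/5 = 1/5.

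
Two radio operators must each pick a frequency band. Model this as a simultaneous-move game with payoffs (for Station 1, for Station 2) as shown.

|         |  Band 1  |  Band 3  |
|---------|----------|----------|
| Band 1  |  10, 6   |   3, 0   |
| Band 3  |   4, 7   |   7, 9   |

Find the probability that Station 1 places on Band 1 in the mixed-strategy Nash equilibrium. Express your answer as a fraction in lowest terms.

Station 1's mix p on Band 1 must make Station 2 indifferent between Band 1 and Band 3.
Station 2's payoff from Band 1: 6p + 7(1−p). From Band 3: 0p + 9(1−p).
Set equal: 6p = 2(1−p) → p = 2/8 = 1/4.

1/4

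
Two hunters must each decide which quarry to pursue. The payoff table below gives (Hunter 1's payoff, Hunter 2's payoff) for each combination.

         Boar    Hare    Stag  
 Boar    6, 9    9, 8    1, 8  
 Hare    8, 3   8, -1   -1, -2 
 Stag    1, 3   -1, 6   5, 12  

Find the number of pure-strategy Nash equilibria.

(Hare, Boar): Hunter 1 gets 8 (best alternative 6); Hunter 2 gets 3 (best alternative -1). Neither deviates — NE.
Both Stag: Hunter 1 gets 5 (best alternative 1); Hunter 2 gets 12 (best alternative 6). Neither deviates — NE.
Both Boar is not a NE: Hunter 1 would switch to Hare (8 > 6).
No other cell survives both best-response checks, so there are 2 pure NE.

2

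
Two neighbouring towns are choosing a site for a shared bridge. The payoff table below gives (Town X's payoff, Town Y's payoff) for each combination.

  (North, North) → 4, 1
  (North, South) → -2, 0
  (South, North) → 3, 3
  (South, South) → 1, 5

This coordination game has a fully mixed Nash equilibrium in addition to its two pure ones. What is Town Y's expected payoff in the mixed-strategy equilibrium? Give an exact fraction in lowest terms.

Town X mixes with probability p on North, chosen so Town Y is indifferent: 1p + 3(1−p) = 0p + 5(1−p) gives p = 2/3.
Town Y's expected payoff is 1·2/3 + 3·1/3 = 5/3.

5/3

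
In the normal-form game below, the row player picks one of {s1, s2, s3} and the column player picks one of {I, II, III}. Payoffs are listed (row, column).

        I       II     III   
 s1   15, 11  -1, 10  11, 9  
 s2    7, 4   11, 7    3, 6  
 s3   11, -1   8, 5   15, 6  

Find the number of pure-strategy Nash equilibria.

(s1, I): the row player gets 15 (best alternative 11); the column player gets 11 (best alternative 10). Neither deviates — NE.
(s2, II): the row player gets 11 (best alternative 8); the column player gets 7 (best alternative 6). Neither deviates — NE.
(s3, III): the row player gets 15 (best alternative 11); the column player gets 6 (best alternative 5). Neither deviates — NE.
(s2, III) is not a NE: the row player would switch to s3 (15 > 3).
No other cell survives both best-response checks, so there are 3 pure NE.

3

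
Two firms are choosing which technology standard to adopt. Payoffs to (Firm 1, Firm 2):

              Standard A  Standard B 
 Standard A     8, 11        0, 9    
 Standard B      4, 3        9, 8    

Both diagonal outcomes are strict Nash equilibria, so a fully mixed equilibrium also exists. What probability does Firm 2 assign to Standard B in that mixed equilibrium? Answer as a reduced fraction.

4/13

Firm 2's mix q on Standard A must make Firm 1 indifferent between Standard A and Standard B.
Firm 1's payoff from Standard A: 8q + 0(1−q). From Standard B: 4q + 9(1−q).
Set equal: 4q = 9(1−q) → q = 9/13.
Probability on Standard B is 1 − 9/13 = 4/13.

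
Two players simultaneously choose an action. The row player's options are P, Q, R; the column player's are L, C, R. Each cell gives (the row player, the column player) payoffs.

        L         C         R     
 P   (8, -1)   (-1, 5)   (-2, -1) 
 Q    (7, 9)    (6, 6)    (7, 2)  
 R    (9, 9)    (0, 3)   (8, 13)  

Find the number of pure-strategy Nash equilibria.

(R, R): the row player gets 8 (best alternative 7); the column player gets 13 (best alternative 9). Neither deviates — NE.
(P, L) is not a NE: the row player would switch to R (9 > 8).
No other cell survives both best-response checks, so there is 1 pure NE.

1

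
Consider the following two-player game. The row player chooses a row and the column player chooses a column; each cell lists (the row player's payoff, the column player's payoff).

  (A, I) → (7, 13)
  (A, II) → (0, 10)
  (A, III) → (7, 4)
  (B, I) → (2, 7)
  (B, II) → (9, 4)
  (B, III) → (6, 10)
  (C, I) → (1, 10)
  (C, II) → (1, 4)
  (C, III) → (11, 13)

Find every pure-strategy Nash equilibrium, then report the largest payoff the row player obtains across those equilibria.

(A, I) is a pure NE (the row player: 7 ≥ 2; the column player: 13 ≥ 10). The row player gets 7.
(C, III) is a pure NE (the row player: 11 ≥ 7; the column player: 13 ≥ 10). The row player gets 11.
Every other cell has a profitable deviation for at least one player. Highest of {7, 11} is 11.

11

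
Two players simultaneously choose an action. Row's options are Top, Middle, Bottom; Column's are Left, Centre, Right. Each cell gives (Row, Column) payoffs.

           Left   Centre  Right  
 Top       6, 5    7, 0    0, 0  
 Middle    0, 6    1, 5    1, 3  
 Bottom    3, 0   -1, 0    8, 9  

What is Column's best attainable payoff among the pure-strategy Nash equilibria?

9

(Top, Left) is a pure NE (Row: 6 ≥ 3; Column: 5 ≥ 0). Column gets 5.
(Bottom, Right) is a pure NE (Row: 8 ≥ 1; Column: 9 ≥ 0). Column gets 9.
Every other cell has a profitable deviation for at least one player. Highest of {5, 9} is 9.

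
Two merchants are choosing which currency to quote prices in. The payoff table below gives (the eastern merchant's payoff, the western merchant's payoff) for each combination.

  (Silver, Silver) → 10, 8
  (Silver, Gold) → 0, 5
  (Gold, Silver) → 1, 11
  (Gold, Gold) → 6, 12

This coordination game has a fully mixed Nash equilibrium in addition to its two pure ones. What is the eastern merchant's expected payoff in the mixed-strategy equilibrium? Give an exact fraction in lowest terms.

4

The western merchant mixes with probability q on Silver, chosen so the eastern merchant is indifferent: 10q + 0(1−q) = 1q + 6(1−q) gives q = 2/5.
The eastern merchant's expected payoff (from either row, since indifferent) is 10·2/5 + 0·3/5 = 4.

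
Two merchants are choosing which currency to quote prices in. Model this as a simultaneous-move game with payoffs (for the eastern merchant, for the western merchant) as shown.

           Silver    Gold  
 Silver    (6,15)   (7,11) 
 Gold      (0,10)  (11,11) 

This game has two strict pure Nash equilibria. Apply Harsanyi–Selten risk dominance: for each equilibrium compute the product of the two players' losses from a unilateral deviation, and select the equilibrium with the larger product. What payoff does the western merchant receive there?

At both Silver: the eastern merchant loses 6 − 0 = 6 by deviating; the western merchant loses 15 − 11 = 4. Product = 6·4 = 24.
At both Gold: the eastern merchant loses 11 − 7 = 4 by deviating; the western merchant loses 11 − 10 = 1. Product = 4·1 = 4.
24 > 4, so both Silver is risk-dominant. The western merchant's payoff there is 15.

15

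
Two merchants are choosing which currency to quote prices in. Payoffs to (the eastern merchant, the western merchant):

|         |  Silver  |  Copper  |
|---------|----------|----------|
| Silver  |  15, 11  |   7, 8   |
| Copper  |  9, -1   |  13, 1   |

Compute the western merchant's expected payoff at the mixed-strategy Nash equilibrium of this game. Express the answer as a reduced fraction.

The eastern merchant mixes with probability p on Silver, chosen so the western merchant is indifferent: 11p + (-1)(1−p) = 8p + 1(1−p) gives p = 2/5.
The western merchant's expected payoff is 11·2/5 + (-1)·3/5 = 19/5.

19/5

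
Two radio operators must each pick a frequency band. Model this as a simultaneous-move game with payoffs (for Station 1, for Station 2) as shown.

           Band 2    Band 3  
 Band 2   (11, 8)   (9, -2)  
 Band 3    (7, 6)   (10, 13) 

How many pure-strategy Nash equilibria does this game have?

2

Both Band 2: Station 1 gets 11 (best alternative 7); Station 2 gets 8 (best alternative -2). Neither deviates — NE.
Both Band 3: Station 1 gets 10 (best alternative 9); Station 2 gets 13 (best alternative 6). Neither deviates — NE.
(Band 3, Band 2) is not a NE: Station 1 would switch to Band 2 (11 > 7).
No other cell survives both best-response checks, so there are 2 pure NE.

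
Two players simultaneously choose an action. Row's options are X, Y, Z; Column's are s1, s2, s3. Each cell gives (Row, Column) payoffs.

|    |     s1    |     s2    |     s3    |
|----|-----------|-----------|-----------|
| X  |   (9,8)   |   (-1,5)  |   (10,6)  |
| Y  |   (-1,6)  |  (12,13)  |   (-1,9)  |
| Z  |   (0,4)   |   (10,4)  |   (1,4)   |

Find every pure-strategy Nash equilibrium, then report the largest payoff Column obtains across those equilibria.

13

(X, s1) is a pure NE (Row: 9 ≥ 0; Column: 8 ≥ 6). Column gets 8.
(Y, s2) is a pure NE (Row: 12 ≥ 10; Column: 13 ≥ 9). Column gets 13.
Every other cell has a profitable deviation for at least one player. Highest of {8, 13} is 13.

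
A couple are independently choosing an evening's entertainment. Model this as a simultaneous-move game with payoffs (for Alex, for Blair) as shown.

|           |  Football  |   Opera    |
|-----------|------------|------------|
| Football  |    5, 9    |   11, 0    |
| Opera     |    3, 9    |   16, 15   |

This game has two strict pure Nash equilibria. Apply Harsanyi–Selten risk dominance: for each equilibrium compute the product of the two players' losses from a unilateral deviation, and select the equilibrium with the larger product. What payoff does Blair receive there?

At both Football: Alex loses 5 − 3 = 2 by deviating; Blair loses 9 − 0 = 9. Product = 2·9 = 18.
At both Opera: Alex loses 16 − 11 = 5 by deviating; Blair loses 15 − 9 = 6. Product = 5·6 = 30.
30 > 18, so both Opera is risk-dominant. Blair's payoff there is 15.

15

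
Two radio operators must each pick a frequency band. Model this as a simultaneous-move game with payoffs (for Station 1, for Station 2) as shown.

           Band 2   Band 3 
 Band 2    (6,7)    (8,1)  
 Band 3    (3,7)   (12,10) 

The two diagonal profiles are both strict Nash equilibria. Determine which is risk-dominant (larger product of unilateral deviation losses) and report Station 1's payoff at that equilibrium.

At both Band 2: Station 1 loses 6 − 3 = 3 by deviating; Station 2 loses 7 − 1 = 6. Product = 3·6 = 18.
At both Band 3: Station 1 loses 12 − 8 = 4 by deviating; Station 2 loses 10 − 7 = 3. Product = 4·3 = 12.
18 > 12, so both Band 2 is risk-dominant. Station 1's payoff there is 6.

6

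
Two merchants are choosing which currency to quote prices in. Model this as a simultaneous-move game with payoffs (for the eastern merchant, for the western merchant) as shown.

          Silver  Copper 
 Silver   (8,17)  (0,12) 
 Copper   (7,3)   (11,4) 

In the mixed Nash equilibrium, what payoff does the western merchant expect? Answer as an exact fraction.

The eastern merchant mixes with probability p on Silver, chosen so the western merchant is indifferent: 17p + 3(1−p) = 12p + 4(1−p) gives p = 1/6.
The western merchant's expected payoff is 17·1/6 + 3·5/6 = 16/3.

16/3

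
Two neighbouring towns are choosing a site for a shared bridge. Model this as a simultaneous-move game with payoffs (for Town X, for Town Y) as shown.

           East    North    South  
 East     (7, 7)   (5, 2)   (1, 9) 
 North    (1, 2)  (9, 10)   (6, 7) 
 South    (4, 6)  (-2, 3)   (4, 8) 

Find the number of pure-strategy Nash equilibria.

1

Both North: Town X gets 9 (best alternative 5); Town Y gets 10 (best alternative 7). Neither deviates — NE.
Both East is not a NE: Town Y would switch to South (9 > 7).
No other cell survives both best-response checks, so there is 1 pure NE.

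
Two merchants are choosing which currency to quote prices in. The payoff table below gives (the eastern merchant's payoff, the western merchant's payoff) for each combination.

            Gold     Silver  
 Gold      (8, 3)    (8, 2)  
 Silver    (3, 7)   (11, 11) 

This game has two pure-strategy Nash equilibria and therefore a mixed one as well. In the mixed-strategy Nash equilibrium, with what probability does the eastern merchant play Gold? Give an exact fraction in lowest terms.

4/5

The eastern merchant's mix p on Gold must make the western merchant indifferent between Gold and Silver.
The western merchant's payoff from Gold: 3p + 7(1−p). From Silver: 2p + 11(1−p).
Set equal: 1p = 4(1−p) → p = 4/5.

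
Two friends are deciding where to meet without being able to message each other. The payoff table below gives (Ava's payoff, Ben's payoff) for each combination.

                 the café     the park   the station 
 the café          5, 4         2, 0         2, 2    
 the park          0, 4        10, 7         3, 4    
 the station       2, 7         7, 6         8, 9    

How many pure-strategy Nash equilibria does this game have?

Both the café: Ava gets 5 (best alternative 2); Ben gets 4 (best alternative 2). Neither deviates — NE.
Both the park: Ava gets 10 (best alternative 7); Ben gets 7 (best alternative 4). Neither deviates — NE.
Both the station: Ava gets 8 (best alternative 3); Ben gets 9 (best alternative 7). Neither deviates — NE.
(the café, the station) is not a NE: Ava would switch to the station (8 > 2).
No other cell survives both best-response checks, so there are 3 pure NE.

3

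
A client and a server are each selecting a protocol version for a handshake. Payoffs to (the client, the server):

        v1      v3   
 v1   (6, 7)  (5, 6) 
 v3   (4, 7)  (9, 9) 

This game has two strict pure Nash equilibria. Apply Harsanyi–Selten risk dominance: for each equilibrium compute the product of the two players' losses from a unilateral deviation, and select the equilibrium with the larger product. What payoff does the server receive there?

At both v1: the client loses 6 − 4 = 2 by deviating; the server loses 7 − 6 = 1. Product = 2·1 = 2.
At both v3: the client loses 9 − 5 = 4 by deviating; the server loses 9 − 7 = 2. Product = 4·2 = 8.
8 > 2, so both v3 is risk-dominant. The server's payoff there is 9.

9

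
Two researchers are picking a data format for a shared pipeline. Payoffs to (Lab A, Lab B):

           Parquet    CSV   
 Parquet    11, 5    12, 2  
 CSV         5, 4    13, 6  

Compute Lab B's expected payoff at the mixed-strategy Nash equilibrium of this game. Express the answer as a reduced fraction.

Lab A mixes with probability p on Parquet, chosen so Lab B is indifferent: 5p + 4(1−p) = 2p + 6(1−p) gives p = 2/5.
Lab B's expected payoff is 5·2/5 + 4·3/5 = 22/5.

22/5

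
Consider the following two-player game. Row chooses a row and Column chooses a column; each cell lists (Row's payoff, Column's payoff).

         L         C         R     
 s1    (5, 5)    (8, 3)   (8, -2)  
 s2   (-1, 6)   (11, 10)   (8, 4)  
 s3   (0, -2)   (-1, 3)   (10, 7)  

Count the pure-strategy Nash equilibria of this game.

3

(s1, L): Row gets 5 (best alternative 0); Column gets 5 (best alternative 3). Neither deviates — NE.
(s2, C): Row gets 11 (best alternative 8); Column gets 10 (best alternative 6). Neither deviates — NE.
(s3, R): Row gets 10 (best alternative 8); Column gets 7 (best alternative 3). Neither deviates — NE.
(s2, R) is not a NE: Row would switch to s3 (10 > 8).
No other cell survives both best-response checks, so there are 3 pure NE.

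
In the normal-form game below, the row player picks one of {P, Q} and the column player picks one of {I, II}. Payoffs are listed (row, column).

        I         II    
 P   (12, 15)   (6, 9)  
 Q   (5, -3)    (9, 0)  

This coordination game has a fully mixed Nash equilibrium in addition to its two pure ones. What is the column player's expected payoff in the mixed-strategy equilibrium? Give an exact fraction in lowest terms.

The row player mixes with probability p on P, chosen so the column player is indifferent: 15p + (-3)(1−p) = 9p + 0(1−p) gives p = 1/3.
The column player's expected payoff is 15·1/3 + (-3)·2/3 = 3.

3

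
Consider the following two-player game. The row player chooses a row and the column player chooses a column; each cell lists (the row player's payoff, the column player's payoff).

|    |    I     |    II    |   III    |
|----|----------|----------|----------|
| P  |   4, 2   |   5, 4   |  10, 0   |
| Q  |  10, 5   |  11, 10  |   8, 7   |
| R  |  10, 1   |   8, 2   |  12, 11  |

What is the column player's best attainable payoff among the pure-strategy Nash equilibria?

(Q, II) is a pure NE (the row player: 11 ≥ 8; the column player: 10 ≥ 7). The column player gets 10.
(R, III) is a pure NE (the row player: 12 ≥ 10; the column player: 11 ≥ 2). The column player gets 11.
Every other cell has a profitable deviation for at least one player. Highest of {10, 11} is 11.

11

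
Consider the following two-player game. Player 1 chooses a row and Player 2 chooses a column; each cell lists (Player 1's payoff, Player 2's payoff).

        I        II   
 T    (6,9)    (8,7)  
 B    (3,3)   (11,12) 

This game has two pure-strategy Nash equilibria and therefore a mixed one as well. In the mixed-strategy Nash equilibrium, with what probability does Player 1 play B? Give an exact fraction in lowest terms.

Player 1's mix p on T must make Player 2 indifferent between I and II.
Player 2's payoff from I: 9p + 3(1−p). From II: 7p + 12(1−p).
Set equal: 2p = 9(1−p) → p = 9/11.
Probability on B is 1 − 9/11 = 2/11.

2/11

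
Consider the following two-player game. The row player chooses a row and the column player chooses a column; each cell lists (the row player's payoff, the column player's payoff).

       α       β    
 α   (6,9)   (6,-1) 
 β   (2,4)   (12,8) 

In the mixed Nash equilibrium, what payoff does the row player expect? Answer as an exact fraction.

6

The column player mixes with probability q on α, chosen so the row player is indifferent: 6q + 6(1−q) = 2q + 12(1−q) gives q = 3/5.
The row player's expected payoff (from either row, since indifferent) is 6·3/5 + 6·2/5 = 6.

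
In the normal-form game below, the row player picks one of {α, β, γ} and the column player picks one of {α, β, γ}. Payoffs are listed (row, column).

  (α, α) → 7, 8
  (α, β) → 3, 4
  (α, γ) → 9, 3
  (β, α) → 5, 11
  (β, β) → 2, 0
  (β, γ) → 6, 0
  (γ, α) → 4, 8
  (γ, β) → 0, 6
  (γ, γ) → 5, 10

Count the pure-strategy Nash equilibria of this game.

Both α: the row player gets 7 (best alternative 5); the column player gets 8 (best alternative 4). Neither deviates — NE.
Both γ is not a NE: the row player would switch to α (9 > 5).
No other cell survives both best-response checks, so there is 1 pure NE.

1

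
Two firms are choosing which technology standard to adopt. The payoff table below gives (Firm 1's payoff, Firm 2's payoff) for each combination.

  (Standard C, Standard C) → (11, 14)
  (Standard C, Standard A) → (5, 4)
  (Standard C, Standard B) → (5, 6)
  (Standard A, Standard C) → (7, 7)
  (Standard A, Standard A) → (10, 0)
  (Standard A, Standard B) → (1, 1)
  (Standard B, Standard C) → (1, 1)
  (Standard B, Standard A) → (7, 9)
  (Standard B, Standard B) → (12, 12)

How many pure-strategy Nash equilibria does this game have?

Both Standard C: Firm 1 gets 11 (best alternative 7); Firm 2 gets 14 (best alternative 6). Neither deviates — NE.
Both Standard B: Firm 1 gets 12 (best alternative 5); Firm 2 gets 12 (best alternative 9). Neither deviates — NE.
Both Standard A is not a NE: Firm 2 would switch to Standard C (7 > 0).
No other cell survives both best-response checks, so there are 2 pure NE.

2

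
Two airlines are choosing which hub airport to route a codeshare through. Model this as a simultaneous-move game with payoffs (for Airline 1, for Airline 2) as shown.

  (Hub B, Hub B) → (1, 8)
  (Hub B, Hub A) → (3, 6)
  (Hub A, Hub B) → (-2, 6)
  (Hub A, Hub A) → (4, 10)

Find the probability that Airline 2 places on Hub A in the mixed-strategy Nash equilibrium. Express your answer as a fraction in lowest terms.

3/4

Airline 2's mix q on Hub B must make Airline 1 indifferent between Hub B and Hub A.
Airline 1's payoff from Hub B: 1q + 3(1−q). From Hub A: (-2)q + 4(1−q).
Set equal: 3q = 1(1−q) → q = 1/4.
Probability on Hub A is 1 − 1/4 = 3/4.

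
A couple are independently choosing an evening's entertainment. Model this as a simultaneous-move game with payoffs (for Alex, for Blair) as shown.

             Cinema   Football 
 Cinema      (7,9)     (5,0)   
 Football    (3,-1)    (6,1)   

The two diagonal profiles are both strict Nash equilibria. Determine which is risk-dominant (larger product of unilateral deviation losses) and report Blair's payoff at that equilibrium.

9

At both Cinema: Alex loses 7 − 3 = 4 by deviating; Blair loses 9 − 0 = 9. Product = 4·9 = 36.
At both Football: Alex loses 6 − 5 = 1 by deviating; Blair loses 1 − (-1) = 2. Product = 1·2 = 2.
36 > 2, so both Cinema is risk-dominant. Blair's payoff there is 9.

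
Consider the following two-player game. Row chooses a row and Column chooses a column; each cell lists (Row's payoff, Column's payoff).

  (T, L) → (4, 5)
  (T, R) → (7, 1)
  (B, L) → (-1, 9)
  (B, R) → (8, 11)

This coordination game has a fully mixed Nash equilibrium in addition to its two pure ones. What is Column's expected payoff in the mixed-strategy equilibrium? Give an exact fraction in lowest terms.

Row mixes with probability p on T, chosen so Column is indifferent: 5p + 9(1−p) = 1p + 11(1−p) gives p = 1/3.
Column's expected payoff is 5·1/3 + 9·2/3 = 23/3.

23/3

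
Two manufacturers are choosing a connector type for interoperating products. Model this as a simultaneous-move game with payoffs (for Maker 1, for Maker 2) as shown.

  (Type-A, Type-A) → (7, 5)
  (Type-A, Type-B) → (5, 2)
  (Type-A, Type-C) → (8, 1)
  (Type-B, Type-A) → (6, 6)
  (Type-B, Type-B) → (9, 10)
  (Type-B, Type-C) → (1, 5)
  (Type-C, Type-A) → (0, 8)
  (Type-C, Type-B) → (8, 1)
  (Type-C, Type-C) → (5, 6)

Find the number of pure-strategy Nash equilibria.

Both Type-A: Maker 1 gets 7 (best alternative 6); Maker 2 gets 5 (best alternative 2). Neither deviates — NE.
Both Type-B: Maker 1 gets 9 (best alternative 8); Maker 2 gets 10 (best alternative 6). Neither deviates — NE.
Both Type-C is not a NE: Maker 1 would switch to Type-A (8 > 5).
No other cell survives both best-response checks, so there are 2 pure NE.

2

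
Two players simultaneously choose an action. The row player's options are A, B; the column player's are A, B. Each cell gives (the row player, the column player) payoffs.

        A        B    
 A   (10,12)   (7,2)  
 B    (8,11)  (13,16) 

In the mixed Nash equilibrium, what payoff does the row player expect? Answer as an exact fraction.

The column player mixes with probability q on A, chosen so the row player is indifferent: 10q + 7(1−q) = 8q + 13(1−q) gives q = 3/4.
The row player's expected payoff (from either row, since indifferent) is 10·3/4 + 7·1/4 = 37/4.

37/4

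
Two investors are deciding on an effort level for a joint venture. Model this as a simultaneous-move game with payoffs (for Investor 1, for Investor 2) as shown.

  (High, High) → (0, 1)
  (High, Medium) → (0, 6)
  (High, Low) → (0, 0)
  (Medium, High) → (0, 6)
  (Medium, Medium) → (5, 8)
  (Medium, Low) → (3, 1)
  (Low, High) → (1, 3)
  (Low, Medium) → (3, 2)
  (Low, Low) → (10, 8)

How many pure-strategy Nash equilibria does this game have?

Both Medium: Investor 1 gets 5 (best alternative 3); Investor 2 gets 8 (best alternative 6). Neither deviates — NE.
Both Low: Investor 1 gets 10 (best alternative 3); Investor 2 gets 8 (best alternative 3). Neither deviates — NE.
Both High is not a NE: Investor 1 would switch to Low (1 > 0).
No other cell survives both best-response checks, so there are 2 pure NE.

2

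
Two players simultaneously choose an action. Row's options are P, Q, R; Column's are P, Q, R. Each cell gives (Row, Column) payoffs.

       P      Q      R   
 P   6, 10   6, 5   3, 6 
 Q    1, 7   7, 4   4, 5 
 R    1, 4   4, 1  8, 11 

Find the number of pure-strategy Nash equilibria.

Both P: Row gets 6 (best alternative 1); Column gets 10 (best alternative 6). Neither deviates — NE.
Both R: Row gets 8 (best alternative 4); Column gets 11 (best alternative 4). Neither deviates — NE.
Both Q is not a NE: Column would switch to P (7 > 4).
No other cell survives both best-response checks, so there are 2 pure NE.

2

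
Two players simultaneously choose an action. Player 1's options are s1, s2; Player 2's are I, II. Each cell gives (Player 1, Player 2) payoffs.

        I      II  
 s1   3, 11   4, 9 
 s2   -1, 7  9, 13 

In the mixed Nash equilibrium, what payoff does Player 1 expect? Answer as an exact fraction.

Player 2 mixes with probability q on I, chosen so Player 1 is indifferent: 3q + 4(1−q) = (-1)q + 9(1−q) gives q = 5/9.
Player 1's expected payoff (from either row, since indifferent) is 3·5/9 + 4·4/9 = 31/9.

31/9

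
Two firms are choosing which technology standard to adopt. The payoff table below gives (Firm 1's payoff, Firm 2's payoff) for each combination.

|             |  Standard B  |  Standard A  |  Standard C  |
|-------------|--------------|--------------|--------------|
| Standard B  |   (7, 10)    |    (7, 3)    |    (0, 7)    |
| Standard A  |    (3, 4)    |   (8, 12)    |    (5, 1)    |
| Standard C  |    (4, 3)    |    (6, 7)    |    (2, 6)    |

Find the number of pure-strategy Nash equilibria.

2

Both Standard B: Firm 1 gets 7 (best alternative 4); Firm 2 gets 10 (best alternative 7). Neither deviates — NE.
Both Standard A: Firm 1 gets 8 (best alternative 7); Firm 2 gets 12 (best alternative 4). Neither deviates — NE.
Both Standard C is not a NE: Firm 1 would switch to Standard A (5 > 2).
No other cell survives both best-response checks, so there are 2 pure NE.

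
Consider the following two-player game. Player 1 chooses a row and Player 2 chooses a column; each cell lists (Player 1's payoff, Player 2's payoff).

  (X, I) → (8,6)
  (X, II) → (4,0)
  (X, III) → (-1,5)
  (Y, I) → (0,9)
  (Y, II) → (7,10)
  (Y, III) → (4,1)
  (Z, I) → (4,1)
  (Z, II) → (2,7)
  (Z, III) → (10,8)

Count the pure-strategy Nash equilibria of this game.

(X, I): Player 1 gets 8 (best alternative 4); Player 2 gets 6 (best alternative 5). Neither deviates — NE.
(Y, II): Player 1 gets 7 (best alternative 4); Player 2 gets 10 (best alternative 9). Neither deviates — NE.
(Z, III): Player 1 gets 10 (best alternative 4); Player 2 gets 8 (best alternative 7). Neither deviates — NE.
(X, III) is not a NE: Player 1 would switch to Z (10 > -1).
No other cell survives both best-response checks, so there are 3 pure NE.

3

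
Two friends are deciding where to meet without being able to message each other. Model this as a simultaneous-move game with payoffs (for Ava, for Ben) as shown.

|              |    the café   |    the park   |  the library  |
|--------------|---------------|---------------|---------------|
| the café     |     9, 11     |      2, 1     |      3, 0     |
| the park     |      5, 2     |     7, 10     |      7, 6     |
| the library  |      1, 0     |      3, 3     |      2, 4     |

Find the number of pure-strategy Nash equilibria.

2

Both the café: Ava gets 9 (best alternative 5); Ben gets 11 (best alternative 1). Neither deviates — NE.
Both the park: Ava gets 7 (best alternative 3); Ben gets 10 (best alternative 6). Neither deviates — NE.
Both the library is not a NE: Ava would switch to the park (7 > 2).
No other cell survives both best-response checks, so there are 2 pure NE.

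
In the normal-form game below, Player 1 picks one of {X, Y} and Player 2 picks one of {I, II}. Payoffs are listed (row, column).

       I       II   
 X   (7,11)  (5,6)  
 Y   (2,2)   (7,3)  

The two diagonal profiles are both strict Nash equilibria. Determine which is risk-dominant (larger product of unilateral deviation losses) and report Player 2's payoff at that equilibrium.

At (X, I): Player 1 loses 7 − 2 = 5 by deviating; Player 2 loses 11 − 6 = 5. Product = 5·5 = 25.
At (Y, II): Player 1 loses 7 − 5 = 2 by deviating; Player 2 loses 3 − 2 = 1. Product = 2·1 = 2.
25 > 2, so (X, I) is risk-dominant. Player 2's payoff there is 11.

11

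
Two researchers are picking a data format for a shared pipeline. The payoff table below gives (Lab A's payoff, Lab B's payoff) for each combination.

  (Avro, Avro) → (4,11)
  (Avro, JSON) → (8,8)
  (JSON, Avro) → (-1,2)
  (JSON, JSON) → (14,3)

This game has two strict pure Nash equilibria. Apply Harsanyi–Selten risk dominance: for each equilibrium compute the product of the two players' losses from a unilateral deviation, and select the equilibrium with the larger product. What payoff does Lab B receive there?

11

At both Avro: Lab A loses 4 − (-1) = 5 by deviating; Lab B loses 11 − 8 = 3. Product = 5·3 = 15.
At both JSON: Lab A loses 14 − 8 = 6 by deviating; Lab B loses 3 − 2 = 1. Product = 6·1 = 6.
15 > 6, so both Avro is risk-dominant. Lab B's payoff there is 11.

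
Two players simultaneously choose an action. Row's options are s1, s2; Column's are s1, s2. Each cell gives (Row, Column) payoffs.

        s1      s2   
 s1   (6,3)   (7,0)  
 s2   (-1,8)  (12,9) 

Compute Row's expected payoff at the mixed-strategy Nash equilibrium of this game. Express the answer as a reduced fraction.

79/12

Column mixes with probability q on s1, chosen so Row is indifferent: 6q + 7(1−q) = (-1)q + 12(1−q) gives q = 5/12.
Row's expected payoff (from either row, since indifferent) is 6·5/12 + 7·7/12 = 79/12.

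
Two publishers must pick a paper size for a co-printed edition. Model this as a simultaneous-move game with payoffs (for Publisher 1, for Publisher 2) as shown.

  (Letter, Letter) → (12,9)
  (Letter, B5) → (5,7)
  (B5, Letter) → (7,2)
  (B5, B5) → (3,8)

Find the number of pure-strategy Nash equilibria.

Both Letter: Publisher 1 gets 12 (best alternative 7); Publisher 2 gets 9 (best alternative 7). Neither deviates — NE.
Both B5 is not a NE: Publisher 1 would switch to Letter (5 > 3).
No other cell survives both best-response checks, so there is 1 pure NE.

1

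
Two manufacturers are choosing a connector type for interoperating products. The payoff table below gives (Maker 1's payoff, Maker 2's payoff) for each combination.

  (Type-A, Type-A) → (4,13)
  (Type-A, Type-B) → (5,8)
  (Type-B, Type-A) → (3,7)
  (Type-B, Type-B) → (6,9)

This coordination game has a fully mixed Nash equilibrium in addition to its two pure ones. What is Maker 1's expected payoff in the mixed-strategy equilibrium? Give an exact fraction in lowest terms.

Maker 2 mixes with probability q on Type-A, chosen so Maker 1 is indifferent: 4q + 5(1−q) = 3q + 6(1−q) gives q = 1/2.
Maker 1's expected payoff (from either row, since indifferent) is 4·1/2 + 5·1/2 = 9/2.

9/2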